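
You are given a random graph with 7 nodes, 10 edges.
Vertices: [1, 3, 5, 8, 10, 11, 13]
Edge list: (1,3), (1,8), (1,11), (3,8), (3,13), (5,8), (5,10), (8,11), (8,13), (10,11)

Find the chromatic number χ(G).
Clique number ω(G) = 3 (lower bound: χ ≥ ω).
The clique on [1, 3, 8] has size 3, forcing χ ≥ 3, and the coloring below uses 3 colors, so χ(G) = 3.
A valid 3-coloring: color 1: [8, 10]; color 2: [1, 5, 13]; color 3: [3, 11].

χ(G) = 3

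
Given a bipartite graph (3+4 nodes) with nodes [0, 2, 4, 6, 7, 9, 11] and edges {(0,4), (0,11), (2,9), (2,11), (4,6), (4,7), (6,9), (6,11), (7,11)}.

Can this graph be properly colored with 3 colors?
Yes, G is 3-colorable

A valid 3-coloring: color 1: [4, 9, 11]; color 2: [0, 2, 6, 7].
(χ(G) = 2 ≤ 3.)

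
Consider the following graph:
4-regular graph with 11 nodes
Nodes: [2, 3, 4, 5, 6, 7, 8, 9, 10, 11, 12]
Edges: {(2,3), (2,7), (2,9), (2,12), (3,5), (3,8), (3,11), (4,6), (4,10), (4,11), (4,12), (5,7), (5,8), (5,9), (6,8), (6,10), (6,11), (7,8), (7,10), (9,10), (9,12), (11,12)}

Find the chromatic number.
Clique number ω(G) = 3 (lower bound: χ ≥ ω).
The clique on [2, 9, 12] has size 3, forcing χ ≥ 3, and the coloring below uses 3 colors, so χ(G) = 3.
A valid 3-coloring: color 1: [2, 5, 10, 11]; color 2: [3, 6, 7, 12]; color 3: [4, 8, 9].

χ(G) = 3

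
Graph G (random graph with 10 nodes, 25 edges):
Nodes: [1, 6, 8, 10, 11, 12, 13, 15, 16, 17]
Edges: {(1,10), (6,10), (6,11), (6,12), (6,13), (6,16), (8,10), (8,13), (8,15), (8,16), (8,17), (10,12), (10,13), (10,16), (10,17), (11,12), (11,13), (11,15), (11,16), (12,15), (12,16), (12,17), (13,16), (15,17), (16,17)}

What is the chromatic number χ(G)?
Clique number ω(G) = 4 (lower bound: χ ≥ ω).
Odd cycle [17, 8, 13, 6, 12] needs 3 colors (χ ≥ 3).
Vertex 16 is adjacent to every vertex of [6, 8, 12, 13, 17], which already need 3 colors among themselves, so 16 needs a new color (χ ≥ 4).
Vertex 10 is adjacent to every vertex of [6, 8, 12, 13, 16, 17], which already need 4 colors among themselves, so 10 needs a new color (χ ≥ 5).
The coloring below uses 5 colors, so χ(G) = 5.
A valid 5-coloring: color 1: [10, 11]; color 2: [1, 15, 16]; color 3: [8, 12]; color 4: [6, 17]; color 5: [13].

χ(G) = 5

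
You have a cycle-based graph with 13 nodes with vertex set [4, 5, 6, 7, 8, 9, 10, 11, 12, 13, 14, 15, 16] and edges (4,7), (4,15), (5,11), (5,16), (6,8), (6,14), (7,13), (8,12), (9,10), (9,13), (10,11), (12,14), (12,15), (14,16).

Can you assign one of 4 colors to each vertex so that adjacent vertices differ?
A valid 4-coloring: color 1: [4, 6, 11, 12, 13, 16]; color 2: [5, 7, 8, 10, 14, 15]; color 3: [9].
(χ(G) = 3 ≤ 4.)

Yes, G is 4-colorable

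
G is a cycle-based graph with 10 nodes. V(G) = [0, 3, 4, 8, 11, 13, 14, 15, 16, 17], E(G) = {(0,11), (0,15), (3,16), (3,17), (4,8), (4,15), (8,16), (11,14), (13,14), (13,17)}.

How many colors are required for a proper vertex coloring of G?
Clique number ω(G) = 2 (lower bound: χ ≥ ω).
The graph is bipartite (no odd cycle), so 2 colors suffice: χ(G) = 2.
A valid 2-coloring: color 1: [3, 8, 11, 13, 15]; color 2: [0, 4, 14, 16, 17].

χ(G) = 2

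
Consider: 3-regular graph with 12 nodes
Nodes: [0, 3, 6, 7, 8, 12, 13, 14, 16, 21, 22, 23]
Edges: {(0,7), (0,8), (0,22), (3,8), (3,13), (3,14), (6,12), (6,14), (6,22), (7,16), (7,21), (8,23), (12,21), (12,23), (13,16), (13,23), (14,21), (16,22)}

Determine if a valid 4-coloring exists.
Yes, G is 4-colorable

A valid 4-coloring: color 1: [7, 8, 12, 13, 14, 22]; color 2: [0, 3, 6, 16, 21, 23].
(χ(G) = 2 ≤ 4.)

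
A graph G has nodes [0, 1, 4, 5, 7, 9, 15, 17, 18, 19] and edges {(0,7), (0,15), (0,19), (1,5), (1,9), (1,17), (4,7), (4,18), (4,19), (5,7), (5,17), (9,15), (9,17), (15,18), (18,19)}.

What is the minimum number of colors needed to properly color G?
χ(G) = 3

Clique number ω(G) = 3 (lower bound: χ ≥ ω).
The clique on [1, 9, 17] has size 3, forcing χ ≥ 3, and the coloring below uses 3 colors, so χ(G) = 3.
A valid 3-coloring: color 1: [1, 7, 15, 19]; color 2: [0, 4, 17]; color 3: [5, 9, 18].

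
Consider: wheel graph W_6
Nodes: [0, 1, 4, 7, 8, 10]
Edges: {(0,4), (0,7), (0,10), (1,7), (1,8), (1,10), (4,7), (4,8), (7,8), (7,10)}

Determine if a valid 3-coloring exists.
No, G is not 3-colorable

Odd cycle [8, 1, 10, 0, 4] needs 3 colors (χ ≥ 3).
Vertex 7 is adjacent to every vertex of [0, 1, 4, 8, 10], which already need 3 colors among themselves, so 7 needs a new color (χ ≥ 4).
Hence χ(G) ≥ 4 > 3, so no proper 3-coloring exists.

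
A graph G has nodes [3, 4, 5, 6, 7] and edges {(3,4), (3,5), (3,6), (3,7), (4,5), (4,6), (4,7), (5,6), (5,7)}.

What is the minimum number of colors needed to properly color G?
Clique number ω(G) = 4 (lower bound: χ ≥ ω).
The clique on [3, 4, 5, 6] has size 4, forcing χ ≥ 4, and the coloring below uses 4 colors, so χ(G) = 4.
A valid 4-coloring: color 1: [4]; color 2: [5]; color 3: [3]; color 4: [6, 7].

χ(G) = 4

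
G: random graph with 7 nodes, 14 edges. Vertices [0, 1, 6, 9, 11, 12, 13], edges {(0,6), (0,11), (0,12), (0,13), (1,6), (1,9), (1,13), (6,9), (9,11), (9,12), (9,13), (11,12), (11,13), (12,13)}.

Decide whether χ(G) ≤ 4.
Yes, G is 4-colorable

A valid 4-coloring: color 1: [0, 9]; color 2: [6, 13]; color 3: [1, 11]; color 4: [12].
(χ(G) = 4 ≤ 4.)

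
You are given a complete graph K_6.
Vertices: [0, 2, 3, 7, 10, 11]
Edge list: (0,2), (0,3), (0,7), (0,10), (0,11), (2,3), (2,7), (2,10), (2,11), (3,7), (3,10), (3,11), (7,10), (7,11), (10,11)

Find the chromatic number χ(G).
Clique number ω(G) = 6 (lower bound: χ ≥ ω).
The clique on [0, 2, 3, 7, 10, 11] has size 6, forcing χ ≥ 6, and the coloring below uses 6 colors, so χ(G) = 6.
A valid 6-coloring: color 1: [3]; color 2: [10]; color 3: [7]; color 4: [2]; color 5: [0]; color 6: [11].

χ(G) = 6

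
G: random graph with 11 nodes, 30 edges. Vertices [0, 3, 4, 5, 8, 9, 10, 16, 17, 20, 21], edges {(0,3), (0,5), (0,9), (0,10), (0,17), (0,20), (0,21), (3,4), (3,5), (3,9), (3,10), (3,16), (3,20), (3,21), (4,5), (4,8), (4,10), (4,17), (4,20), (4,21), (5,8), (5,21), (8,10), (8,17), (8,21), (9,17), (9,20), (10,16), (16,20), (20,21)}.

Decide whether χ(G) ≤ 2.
The clique on vertices [4, 5, 8, 21] has size 4 > 2, so it alone needs 4 colors.

No, G is not 2-colorable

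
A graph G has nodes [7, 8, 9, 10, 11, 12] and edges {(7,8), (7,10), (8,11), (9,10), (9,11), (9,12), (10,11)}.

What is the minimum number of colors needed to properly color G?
χ(G) = 3

Clique number ω(G) = 3 (lower bound: χ ≥ ω).
The clique on [9, 10, 11] has size 3, forcing χ ≥ 3, and the coloring below uses 3 colors, so χ(G) = 3.
A valid 3-coloring: color 1: [8, 10, 12]; color 2: [7, 11]; color 3: [9].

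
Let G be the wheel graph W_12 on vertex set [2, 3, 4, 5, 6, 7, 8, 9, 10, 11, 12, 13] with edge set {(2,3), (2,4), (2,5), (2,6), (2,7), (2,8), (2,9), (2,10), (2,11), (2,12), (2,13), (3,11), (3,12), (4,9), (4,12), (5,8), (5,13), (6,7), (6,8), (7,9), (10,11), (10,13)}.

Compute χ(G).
χ(G) = 4

Clique number ω(G) = 3 (lower bound: χ ≥ ω).
Odd cycle [6, 7, 9, 4, 12, 3, 11, 10, 13, 5, 8] needs 3 colors (χ ≥ 3).
Vertex 2 is adjacent to every vertex of [3, 4, 5, 6, 7, 8, 9, 10, 11, 12, 13], which already need 3 colors among themselves, so 2 needs a new color (χ ≥ 4).
The coloring below uses 4 colors, so χ(G) = 4.
A valid 4-coloring: color 1: [2]; color 2: [5, 6, 9, 11, 12]; color 3: [3, 4, 7, 8, 10]; color 4: [13].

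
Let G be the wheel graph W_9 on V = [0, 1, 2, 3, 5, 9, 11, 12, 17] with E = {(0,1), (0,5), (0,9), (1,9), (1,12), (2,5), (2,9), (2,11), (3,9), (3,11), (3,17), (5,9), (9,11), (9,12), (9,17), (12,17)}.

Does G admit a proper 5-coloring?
Yes, G is 5-colorable

A valid 5-coloring: color 1: [9]; color 2: [0, 2, 3, 12]; color 3: [1, 5, 11, 17].
(χ(G) = 3 ≤ 5.)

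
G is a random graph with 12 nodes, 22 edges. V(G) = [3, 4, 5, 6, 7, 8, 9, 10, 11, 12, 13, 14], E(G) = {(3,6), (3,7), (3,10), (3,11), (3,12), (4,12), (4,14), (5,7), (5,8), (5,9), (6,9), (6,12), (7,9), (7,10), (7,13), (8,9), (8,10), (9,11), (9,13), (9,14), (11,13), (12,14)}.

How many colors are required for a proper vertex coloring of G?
χ(G) = 3

Clique number ω(G) = 3 (lower bound: χ ≥ ω).
The clique on [3, 7, 10] has size 3, forcing χ ≥ 3, and the coloring below uses 3 colors, so χ(G) = 3.
A valid 3-coloring: color 1: [3, 4, 9]; color 2: [7, 8, 11, 12]; color 3: [5, 6, 10, 13, 14].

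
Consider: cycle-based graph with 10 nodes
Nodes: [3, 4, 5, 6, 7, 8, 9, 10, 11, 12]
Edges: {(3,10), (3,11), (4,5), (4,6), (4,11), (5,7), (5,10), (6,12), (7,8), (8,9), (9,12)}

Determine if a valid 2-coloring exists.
No, G is not 2-colorable

Odd cycle [12, 9, 8, 7, 5, 4, 6] needs 3 colors (χ ≥ 3).
Hence χ(G) ≥ 3 > 2, so no proper 2-coloring exists.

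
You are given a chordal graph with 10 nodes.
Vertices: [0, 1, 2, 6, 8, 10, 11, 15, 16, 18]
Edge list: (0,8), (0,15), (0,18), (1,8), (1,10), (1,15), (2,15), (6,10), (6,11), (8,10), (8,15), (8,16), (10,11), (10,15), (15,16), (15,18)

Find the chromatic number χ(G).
χ(G) = 4

Clique number ω(G) = 4 (lower bound: χ ≥ ω).
The clique on [1, 8, 10, 15] has size 4, forcing χ ≥ 4, and the coloring below uses 4 colors, so χ(G) = 4.
A valid 4-coloring: color 1: [6, 15]; color 2: [0, 2, 10, 16]; color 3: [8, 11, 18]; color 4: [1].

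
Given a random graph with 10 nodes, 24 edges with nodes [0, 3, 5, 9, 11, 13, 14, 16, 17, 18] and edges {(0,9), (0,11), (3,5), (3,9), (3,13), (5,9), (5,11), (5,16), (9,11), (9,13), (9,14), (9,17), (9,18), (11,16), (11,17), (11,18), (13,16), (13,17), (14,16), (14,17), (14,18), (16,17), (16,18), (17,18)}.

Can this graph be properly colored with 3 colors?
The clique on vertices [11, 16, 17, 18] has size 4 > 3, so it alone needs 4 colors.

No, G is not 3-colorable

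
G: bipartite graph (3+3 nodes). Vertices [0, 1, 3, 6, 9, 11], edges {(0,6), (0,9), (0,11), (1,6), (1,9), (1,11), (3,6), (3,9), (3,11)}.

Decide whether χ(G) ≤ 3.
Yes, G is 3-colorable

A valid 3-coloring: color 1: [6, 9, 11]; color 2: [0, 1, 3].
(χ(G) = 2 ≤ 3.)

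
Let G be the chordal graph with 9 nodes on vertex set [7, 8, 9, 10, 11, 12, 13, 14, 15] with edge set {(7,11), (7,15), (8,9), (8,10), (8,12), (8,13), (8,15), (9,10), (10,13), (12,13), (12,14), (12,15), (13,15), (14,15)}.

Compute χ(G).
χ(G) = 4

Clique number ω(G) = 4 (lower bound: χ ≥ ω).
The clique on [8, 12, 13, 15] has size 4, forcing χ ≥ 4, and the coloring below uses 4 colors, so χ(G) = 4.
A valid 4-coloring: color 1: [7, 8, 14]; color 2: [10, 11, 15]; color 3: [9, 13]; color 4: [12].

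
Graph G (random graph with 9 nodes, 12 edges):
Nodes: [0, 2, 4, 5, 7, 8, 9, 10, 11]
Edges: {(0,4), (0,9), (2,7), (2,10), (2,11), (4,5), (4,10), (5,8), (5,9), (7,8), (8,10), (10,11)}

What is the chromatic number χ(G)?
χ(G) = 3

Clique number ω(G) = 3 (lower bound: χ ≥ ω).
The clique on [2, 10, 11] has size 3, forcing χ ≥ 3, and the coloring below uses 3 colors, so χ(G) = 3.
A valid 3-coloring: color 1: [0, 5, 7, 10]; color 2: [2, 4, 8, 9]; color 3: [11].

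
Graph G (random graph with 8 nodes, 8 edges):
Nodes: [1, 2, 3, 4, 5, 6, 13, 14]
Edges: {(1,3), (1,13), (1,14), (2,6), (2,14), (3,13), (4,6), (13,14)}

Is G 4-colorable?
A valid 4-coloring: color 1: [1, 2, 4, 5]; color 2: [6, 13]; color 3: [3, 14].
(χ(G) = 3 ≤ 4.)

Yes, G is 4-colorable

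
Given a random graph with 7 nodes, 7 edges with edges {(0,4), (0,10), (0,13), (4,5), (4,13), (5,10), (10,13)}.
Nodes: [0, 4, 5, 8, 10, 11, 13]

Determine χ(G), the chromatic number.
χ(G) = 3

Clique number ω(G) = 3 (lower bound: χ ≥ ω).
The clique on [0, 10, 13] has size 3, forcing χ ≥ 3, and the coloring below uses 3 colors, so χ(G) = 3.
A valid 3-coloring: color 1: [5, 8, 11, 13]; color 2: [4, 10]; color 3: [0].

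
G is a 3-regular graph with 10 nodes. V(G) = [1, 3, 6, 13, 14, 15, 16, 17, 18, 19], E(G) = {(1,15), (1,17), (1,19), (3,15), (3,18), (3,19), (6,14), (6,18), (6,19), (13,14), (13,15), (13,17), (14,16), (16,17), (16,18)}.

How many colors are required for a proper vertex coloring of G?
χ(G) = 2

Clique number ω(G) = 2 (lower bound: χ ≥ ω).
The graph is bipartite (no odd cycle), so 2 colors suffice: χ(G) = 2.
A valid 2-coloring: color 1: [1, 3, 6, 13, 16]; color 2: [14, 15, 17, 18, 19].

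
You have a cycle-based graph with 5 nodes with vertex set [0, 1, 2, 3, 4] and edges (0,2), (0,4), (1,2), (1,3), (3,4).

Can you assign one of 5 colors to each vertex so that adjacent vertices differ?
A valid 5-coloring: color 1: [2, 3]; color 2: [1, 4]; color 3: [0].
(χ(G) = 3 ≤ 5.)

Yes, G is 5-colorable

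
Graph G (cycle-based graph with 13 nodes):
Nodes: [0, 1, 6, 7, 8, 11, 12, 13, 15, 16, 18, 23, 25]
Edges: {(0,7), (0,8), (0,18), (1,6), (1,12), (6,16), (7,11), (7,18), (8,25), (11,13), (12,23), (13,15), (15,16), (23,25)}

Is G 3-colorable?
Yes, G is 3-colorable

A valid 3-coloring: color 1: [1, 7, 8, 13, 16, 23]; color 2: [0, 6, 11, 12, 15, 25]; color 3: [18].
(χ(G) = 3 ≤ 3.)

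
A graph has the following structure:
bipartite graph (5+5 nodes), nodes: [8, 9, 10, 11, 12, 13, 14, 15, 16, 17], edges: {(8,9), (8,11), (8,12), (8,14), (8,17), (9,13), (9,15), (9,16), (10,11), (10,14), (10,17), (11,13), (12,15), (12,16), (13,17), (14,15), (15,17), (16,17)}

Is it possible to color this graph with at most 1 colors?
No, G is not 1-colorable

Edge (8,9) forces its endpoints to differ, so 1 color is not enough.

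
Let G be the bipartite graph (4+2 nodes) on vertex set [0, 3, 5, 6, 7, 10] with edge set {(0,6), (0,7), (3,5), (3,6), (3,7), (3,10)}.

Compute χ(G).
Clique number ω(G) = 2 (lower bound: χ ≥ ω).
The graph is bipartite (no odd cycle), so 2 colors suffice: χ(G) = 2.
A valid 2-coloring: color 1: [0, 3]; color 2: [5, 6, 7, 10].

χ(G) = 2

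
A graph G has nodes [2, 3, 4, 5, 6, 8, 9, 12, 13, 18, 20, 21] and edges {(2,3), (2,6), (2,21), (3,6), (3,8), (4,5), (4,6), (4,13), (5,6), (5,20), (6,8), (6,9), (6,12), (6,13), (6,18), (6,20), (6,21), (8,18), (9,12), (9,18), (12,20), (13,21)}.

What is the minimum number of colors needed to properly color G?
χ(G) = 4

Clique number ω(G) = 3 (lower bound: χ ≥ ω).
Odd cycle [3, 8, 18, 9, 12, 20, 5, 4, 13, 21, 2] needs 3 colors (χ ≥ 3).
Vertex 6 is adjacent to every vertex of [2, 3, 4, 5, 8, 9, 12, 13, 18, 20, 21], which already need 3 colors among themselves, so 6 needs a new color (χ ≥ 4).
The coloring below uses 4 colors, so χ(G) = 4.
A valid 4-coloring: color 1: [6]; color 2: [3, 5, 12, 18, 21]; color 3: [2, 4, 8, 9, 20]; color 4: [13].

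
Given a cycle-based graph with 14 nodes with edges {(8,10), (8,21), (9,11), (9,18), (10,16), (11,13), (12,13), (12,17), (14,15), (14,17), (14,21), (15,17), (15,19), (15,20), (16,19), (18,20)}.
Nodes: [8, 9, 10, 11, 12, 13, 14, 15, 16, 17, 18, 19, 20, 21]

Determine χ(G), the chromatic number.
Clique number ω(G) = 3 (lower bound: χ ≥ ω).
The clique on [14, 15, 17] has size 3, forcing χ ≥ 3, and the coloring below uses 3 colors, so χ(G) = 3.
A valid 3-coloring: color 1: [10, 11, 12, 15, 18, 21]; color 2: [8, 9, 13, 16, 17, 20]; color 3: [14, 19].

χ(G) = 3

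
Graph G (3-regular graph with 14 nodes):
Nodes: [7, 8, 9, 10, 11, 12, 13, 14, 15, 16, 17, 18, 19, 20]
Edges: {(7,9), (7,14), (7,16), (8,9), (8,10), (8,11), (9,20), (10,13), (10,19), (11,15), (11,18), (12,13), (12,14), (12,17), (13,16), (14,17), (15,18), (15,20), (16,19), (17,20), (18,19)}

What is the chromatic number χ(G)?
Clique number ω(G) = 3 (lower bound: χ ≥ ω).
The clique on [11, 15, 18] has size 3, forcing χ ≥ 3, and the coloring below uses 3 colors, so χ(G) = 3.
A valid 3-coloring: color 1: [7, 8, 13, 15, 17, 19]; color 2: [10, 12, 16, 18, 20]; color 3: [9, 11, 14].

χ(G) = 3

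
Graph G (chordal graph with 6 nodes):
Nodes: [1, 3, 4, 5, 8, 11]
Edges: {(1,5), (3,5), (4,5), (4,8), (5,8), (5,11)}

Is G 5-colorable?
Yes, G is 5-colorable

A valid 5-coloring: color 1: [5]; color 2: [1, 3, 8, 11]; color 3: [4].
(χ(G) = 3 ≤ 5.)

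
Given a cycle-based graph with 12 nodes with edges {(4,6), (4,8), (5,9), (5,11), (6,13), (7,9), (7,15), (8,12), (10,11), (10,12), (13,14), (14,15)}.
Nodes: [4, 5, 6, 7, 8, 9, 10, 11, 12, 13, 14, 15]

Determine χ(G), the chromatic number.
Clique number ω(G) = 2 (lower bound: χ ≥ ω).
The graph is bipartite (no odd cycle), so 2 colors suffice: χ(G) = 2.
A valid 2-coloring: color 1: [4, 9, 11, 12, 13, 15]; color 2: [5, 6, 7, 8, 10, 14].

χ(G) = 2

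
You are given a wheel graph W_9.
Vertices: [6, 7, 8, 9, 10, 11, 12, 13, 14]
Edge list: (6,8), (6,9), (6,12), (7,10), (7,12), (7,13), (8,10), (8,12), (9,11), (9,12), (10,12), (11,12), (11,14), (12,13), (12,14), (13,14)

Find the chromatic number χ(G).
χ(G) = 3

Clique number ω(G) = 3 (lower bound: χ ≥ ω).
The clique on [6, 8, 12] has size 3, forcing χ ≥ 3, and the coloring below uses 3 colors, so χ(G) = 3.
A valid 3-coloring: color 1: [12]; color 2: [6, 10, 11, 13]; color 3: [7, 8, 9, 14].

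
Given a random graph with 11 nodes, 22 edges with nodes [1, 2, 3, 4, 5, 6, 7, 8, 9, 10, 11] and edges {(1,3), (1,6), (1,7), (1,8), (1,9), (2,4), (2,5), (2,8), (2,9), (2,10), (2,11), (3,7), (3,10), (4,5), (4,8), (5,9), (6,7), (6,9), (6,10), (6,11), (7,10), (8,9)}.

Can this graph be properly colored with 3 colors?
No, G is not 3-colorable

Suppose a proper 3-coloring c exists. The clique [1, 3, 7] takes 3 distinct colors; by symmetry let c(1) = 1, c(3) = 2, c(7) = 3.
- Vertex 6: neighbors [1, 7] already have colors [1, 3] ⇒ c(6) = 2.
- Vertex 9: neighbors [1, 6] already have colors [1, 2] ⇒ c(9) = 3.
- Vertex 8: neighbors [1, 9] already have colors [1, 3] ⇒ c(8) = 2.
- Vertex 2: neighbors [8, 9] already have colors [2, 3] ⇒ c(2) = 1.
- Vertex 10: neighbors [2, 3, 7] already have colors [1, 2, 3] — all 3 colors blocked. Contradiction.
The forced assignments end in a contradiction, so G has no proper 3-coloring (χ ≥ 4).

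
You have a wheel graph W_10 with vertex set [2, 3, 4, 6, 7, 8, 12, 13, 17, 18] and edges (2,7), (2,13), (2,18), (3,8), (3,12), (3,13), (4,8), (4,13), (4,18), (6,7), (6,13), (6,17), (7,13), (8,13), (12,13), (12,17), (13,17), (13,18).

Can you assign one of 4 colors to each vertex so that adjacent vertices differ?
A valid 4-coloring: color 1: [13]; color 2: [3, 4, 7, 17]; color 3: [6, 8, 12, 18]; color 4: [2].
(χ(G) = 4 ≤ 4.)

Yes, G is 4-colorable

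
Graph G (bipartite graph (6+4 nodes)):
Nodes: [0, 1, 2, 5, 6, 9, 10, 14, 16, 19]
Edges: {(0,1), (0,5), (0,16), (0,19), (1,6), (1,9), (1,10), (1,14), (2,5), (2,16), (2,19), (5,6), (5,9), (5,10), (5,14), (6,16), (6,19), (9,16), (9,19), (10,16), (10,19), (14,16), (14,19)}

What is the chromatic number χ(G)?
χ(G) = 2

Clique number ω(G) = 2 (lower bound: χ ≥ ω).
The graph is bipartite (no odd cycle), so 2 colors suffice: χ(G) = 2.
A valid 2-coloring: color 1: [1, 5, 16, 19]; color 2: [0, 2, 6, 9, 10, 14].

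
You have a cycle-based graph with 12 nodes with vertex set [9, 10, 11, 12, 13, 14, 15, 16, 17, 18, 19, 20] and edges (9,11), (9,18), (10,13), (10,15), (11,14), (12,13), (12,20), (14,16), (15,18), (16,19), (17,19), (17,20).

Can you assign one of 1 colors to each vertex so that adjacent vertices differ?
Edge (9,18) forces its endpoints to differ, so 1 color is not enough.

No, G is not 1-colorable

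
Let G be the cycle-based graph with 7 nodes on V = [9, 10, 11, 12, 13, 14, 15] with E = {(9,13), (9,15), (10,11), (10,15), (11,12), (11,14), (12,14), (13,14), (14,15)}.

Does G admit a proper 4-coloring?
A valid 4-coloring: color 1: [9, 10, 14]; color 2: [11, 13, 15]; color 3: [12].
(χ(G) = 3 ≤ 4.)

Yes, G is 4-colorable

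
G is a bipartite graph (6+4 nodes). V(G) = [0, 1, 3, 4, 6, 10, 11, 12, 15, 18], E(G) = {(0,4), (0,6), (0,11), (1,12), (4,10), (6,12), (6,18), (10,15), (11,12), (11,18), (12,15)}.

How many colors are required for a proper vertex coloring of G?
Clique number ω(G) = 2 (lower bound: χ ≥ ω).
The graph is bipartite (no odd cycle), so 2 colors suffice: χ(G) = 2.
A valid 2-coloring: color 1: [0, 3, 10, 12, 18]; color 2: [1, 4, 6, 11, 15].

χ(G) = 2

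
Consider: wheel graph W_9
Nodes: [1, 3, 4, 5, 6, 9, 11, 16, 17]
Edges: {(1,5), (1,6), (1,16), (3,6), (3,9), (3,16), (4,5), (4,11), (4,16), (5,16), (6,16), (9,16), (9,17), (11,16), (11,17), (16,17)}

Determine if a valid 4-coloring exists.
Yes, G is 4-colorable

A valid 4-coloring: color 1: [16]; color 2: [5, 6, 9, 11]; color 3: [1, 3, 4, 17].
(χ(G) = 3 ≤ 4.)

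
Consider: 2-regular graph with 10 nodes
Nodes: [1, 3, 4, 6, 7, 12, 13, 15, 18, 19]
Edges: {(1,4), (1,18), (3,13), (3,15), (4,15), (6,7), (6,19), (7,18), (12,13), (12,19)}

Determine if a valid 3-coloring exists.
A valid 3-coloring: color 1: [3, 4, 6, 12, 18]; color 2: [1, 7, 13, 15, 19].
(χ(G) = 2 ≤ 3.)

Yes, G is 3-colorable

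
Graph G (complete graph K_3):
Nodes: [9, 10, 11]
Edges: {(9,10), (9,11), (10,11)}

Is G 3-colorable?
A valid 3-coloring: color 1: [10]; color 2: [9]; color 3: [11].
(χ(G) = 3 ≤ 3.)

Yes, G is 3-colorable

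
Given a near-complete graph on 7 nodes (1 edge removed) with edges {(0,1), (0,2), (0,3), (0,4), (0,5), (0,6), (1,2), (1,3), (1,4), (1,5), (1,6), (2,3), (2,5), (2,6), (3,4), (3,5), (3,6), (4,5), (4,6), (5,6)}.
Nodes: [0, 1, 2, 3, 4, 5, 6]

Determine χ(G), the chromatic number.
χ(G) = 6

Clique number ω(G) = 6 (lower bound: χ ≥ ω).
The clique on [0, 1, 2, 3, 5, 6] has size 6, forcing χ ≥ 6, and the coloring below uses 6 colors, so χ(G) = 6.
A valid 6-coloring: color 1: [6]; color 2: [5]; color 3: [0]; color 4: [3]; color 5: [1]; color 6: [2, 4].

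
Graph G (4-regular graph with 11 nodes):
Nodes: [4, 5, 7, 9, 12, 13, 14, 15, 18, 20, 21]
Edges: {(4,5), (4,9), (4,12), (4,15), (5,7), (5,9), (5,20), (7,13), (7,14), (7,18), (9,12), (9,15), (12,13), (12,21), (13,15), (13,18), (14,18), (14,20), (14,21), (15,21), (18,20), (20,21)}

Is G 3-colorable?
Suppose a proper 3-coloring c exists. The clique [4, 5, 9] takes 3 distinct colors; by symmetry let c(4) = 1, c(5) = 2, c(9) = 3.
- Vertex 12: neighbors [4, 9] already have colors [1, 3] ⇒ c(12) = 2.
- Vertex 15: neighbors [4, 9] already have colors [1, 3] ⇒ c(15) = 2.
- Vertex 7: neighbors [5] already have colors [2]; try each remaining color.
- Case c(7) = 1:
  - Vertex 13: neighbors [7, 12] already have colors [1, 2] ⇒ c(13) = 3.
  - Vertex 18: neighbors [7, 13] already have colors [1, 3] ⇒ c(18) = 2.
  - Vertex 14: neighbors [7, 18] already have colors [1, 2] ⇒ c(14) = 3.
  - Vertex 20: neighbors [5, 14] already have colors [2, 3] ⇒ c(20) = 1.
  - Vertex 21: neighbors [20, 12, 14] already have colors [1, 2, 3] — all 3 colors blocked. Contradiction.
- Case c(7) = 3:
  - Vertex 13: neighbors [12, 7] already have colors [2, 3] ⇒ c(13) = 1.
  - Vertex 18: neighbors [13, 7] already have colors [1, 3] ⇒ c(18) = 2.
  - Vertex 14: neighbors [18, 7] already have colors [2, 3] ⇒ c(14) = 1.
  - Vertex 20: neighbors [14, 5] already have colors [1, 2] ⇒ c(20) = 3.
  - Vertex 21: neighbors [14, 12, 20] already have colors [1, 2, 3] — all 3 colors blocked. Contradiction.
Every case ends in a contradiction, so G has no proper 3-coloring (χ ≥ 4).

No, G is not 3-colorable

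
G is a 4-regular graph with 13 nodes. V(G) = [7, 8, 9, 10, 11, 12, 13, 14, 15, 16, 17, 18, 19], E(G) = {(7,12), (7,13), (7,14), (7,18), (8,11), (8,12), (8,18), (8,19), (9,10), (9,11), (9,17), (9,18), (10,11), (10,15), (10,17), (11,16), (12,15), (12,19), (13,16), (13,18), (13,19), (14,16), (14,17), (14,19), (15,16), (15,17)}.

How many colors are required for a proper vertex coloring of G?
χ(G) = 3

Clique number ω(G) = 3 (lower bound: χ ≥ ω).
The clique on [7, 13, 18] has size 3, forcing χ ≥ 3, and the coloring below uses 3 colors, so χ(G) = 3.
A valid 3-coloring: color 1: [7, 10, 16, 19]; color 2: [8, 9, 13, 14, 15]; color 3: [11, 12, 17, 18].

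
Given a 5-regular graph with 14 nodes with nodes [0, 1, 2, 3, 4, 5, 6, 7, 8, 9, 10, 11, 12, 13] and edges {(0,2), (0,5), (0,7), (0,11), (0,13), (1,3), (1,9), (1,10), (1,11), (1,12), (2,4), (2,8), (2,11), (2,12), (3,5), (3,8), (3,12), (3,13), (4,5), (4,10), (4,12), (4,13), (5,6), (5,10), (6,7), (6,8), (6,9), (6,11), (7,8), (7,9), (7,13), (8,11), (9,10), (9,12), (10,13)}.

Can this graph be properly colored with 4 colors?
A valid 4-coloring: color 1: [1, 2, 6, 13]; color 2: [0, 4, 8, 9]; color 3: [3, 7, 10, 11]; color 4: [5, 12].
(χ(G) = 4 ≤ 4.)

Yes, G is 4-colorable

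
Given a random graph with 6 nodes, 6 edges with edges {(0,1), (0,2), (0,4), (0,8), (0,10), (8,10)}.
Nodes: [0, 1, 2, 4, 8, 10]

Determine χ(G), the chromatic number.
Clique number ω(G) = 3 (lower bound: χ ≥ ω).
The clique on [0, 8, 10] has size 3, forcing χ ≥ 3, and the coloring below uses 3 colors, so χ(G) = 3.
A valid 3-coloring: color 1: [0]; color 2: [1, 2, 4, 10]; color 3: [8].

χ(G) = 3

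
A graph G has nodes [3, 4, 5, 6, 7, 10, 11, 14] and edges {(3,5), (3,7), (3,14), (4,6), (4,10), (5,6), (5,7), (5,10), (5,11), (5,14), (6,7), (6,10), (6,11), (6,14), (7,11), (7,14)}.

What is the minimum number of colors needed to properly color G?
χ(G) = 4

Clique number ω(G) = 4 (lower bound: χ ≥ ω).
The clique on [3, 5, 7, 14] has size 4, forcing χ ≥ 4, and the coloring below uses 4 colors, so χ(G) = 4.
A valid 4-coloring: color 1: [3, 6]; color 2: [4, 5]; color 3: [7, 10]; color 4: [11, 14].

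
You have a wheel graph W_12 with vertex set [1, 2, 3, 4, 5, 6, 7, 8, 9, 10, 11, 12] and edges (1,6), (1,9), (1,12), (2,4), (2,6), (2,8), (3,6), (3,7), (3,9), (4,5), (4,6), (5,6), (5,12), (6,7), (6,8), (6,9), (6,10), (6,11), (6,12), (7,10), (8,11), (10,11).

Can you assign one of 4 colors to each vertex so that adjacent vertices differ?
Yes, G is 4-colorable

A valid 4-coloring: color 1: [6]; color 2: [4, 8, 9, 10, 12]; color 3: [1, 2, 5, 7, 11]; color 4: [3].
(χ(G) = 4 ≤ 4.)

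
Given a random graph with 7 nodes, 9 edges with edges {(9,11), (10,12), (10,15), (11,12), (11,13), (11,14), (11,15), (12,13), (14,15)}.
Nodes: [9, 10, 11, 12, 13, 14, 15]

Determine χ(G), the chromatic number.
Clique number ω(G) = 3 (lower bound: χ ≥ ω).
The clique on [11, 12, 13] has size 3, forcing χ ≥ 3, and the coloring below uses 3 colors, so χ(G) = 3.
A valid 3-coloring: color 1: [10, 11]; color 2: [9, 12, 15]; color 3: [13, 14].

χ(G) = 3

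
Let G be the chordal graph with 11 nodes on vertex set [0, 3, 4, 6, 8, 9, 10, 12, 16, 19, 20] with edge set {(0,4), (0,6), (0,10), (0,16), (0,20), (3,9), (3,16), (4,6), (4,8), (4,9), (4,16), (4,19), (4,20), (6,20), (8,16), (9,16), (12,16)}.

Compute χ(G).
χ(G) = 4

Clique number ω(G) = 4 (lower bound: χ ≥ ω).
The clique on [0, 4, 6, 20] has size 4, forcing χ ≥ 4, and the coloring below uses 4 colors, so χ(G) = 4.
A valid 4-coloring: color 1: [3, 4, 10, 12]; color 2: [16, 19, 20]; color 3: [0, 8, 9]; color 4: [6].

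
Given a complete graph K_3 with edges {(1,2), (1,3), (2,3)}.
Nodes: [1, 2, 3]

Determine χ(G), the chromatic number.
χ(G) = 3

Clique number ω(G) = 3 (lower bound: χ ≥ ω).
The clique on [1, 2, 3] has size 3, forcing χ ≥ 3, and the coloring below uses 3 colors, so χ(G) = 3.
A valid 3-coloring: color 1: [3]; color 2: [2]; color 3: [1].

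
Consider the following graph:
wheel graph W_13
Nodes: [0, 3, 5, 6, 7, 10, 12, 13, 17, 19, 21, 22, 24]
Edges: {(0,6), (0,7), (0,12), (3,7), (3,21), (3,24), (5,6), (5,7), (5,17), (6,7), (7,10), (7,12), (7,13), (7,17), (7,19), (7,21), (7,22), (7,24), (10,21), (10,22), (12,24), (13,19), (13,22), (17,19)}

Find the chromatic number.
Clique number ω(G) = 3 (lower bound: χ ≥ ω).
The clique on [0, 7, 12] has size 3, forcing χ ≥ 3, and the coloring below uses 3 colors, so χ(G) = 3.
A valid 3-coloring: color 1: [7]; color 2: [0, 5, 19, 21, 22, 24]; color 3: [3, 6, 10, 12, 13, 17].

χ(G) = 3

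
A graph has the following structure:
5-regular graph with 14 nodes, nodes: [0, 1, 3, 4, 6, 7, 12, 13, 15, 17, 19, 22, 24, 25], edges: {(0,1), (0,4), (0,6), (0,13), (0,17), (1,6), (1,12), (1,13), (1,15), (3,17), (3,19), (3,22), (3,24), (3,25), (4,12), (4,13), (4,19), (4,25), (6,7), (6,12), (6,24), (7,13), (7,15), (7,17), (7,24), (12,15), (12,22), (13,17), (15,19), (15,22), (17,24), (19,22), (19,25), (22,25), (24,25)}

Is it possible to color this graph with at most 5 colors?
Yes, G is 5-colorable

A valid 5-coloring: color 1: [3, 4, 6, 15]; color 2: [12, 13, 19, 24]; color 3: [0, 7, 25]; color 4: [1, 17, 22].
(χ(G) = 4 ≤ 5.)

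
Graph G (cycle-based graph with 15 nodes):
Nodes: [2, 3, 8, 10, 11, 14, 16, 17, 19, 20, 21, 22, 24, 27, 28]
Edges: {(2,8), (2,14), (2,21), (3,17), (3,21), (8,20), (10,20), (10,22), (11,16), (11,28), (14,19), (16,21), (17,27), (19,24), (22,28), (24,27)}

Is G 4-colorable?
A valid 4-coloring: color 1: [2, 3, 11, 19, 20, 22, 27]; color 2: [8, 10, 14, 17, 21, 24, 28]; color 3: [16].
(χ(G) = 3 ≤ 4.)

Yes, G is 4-colorable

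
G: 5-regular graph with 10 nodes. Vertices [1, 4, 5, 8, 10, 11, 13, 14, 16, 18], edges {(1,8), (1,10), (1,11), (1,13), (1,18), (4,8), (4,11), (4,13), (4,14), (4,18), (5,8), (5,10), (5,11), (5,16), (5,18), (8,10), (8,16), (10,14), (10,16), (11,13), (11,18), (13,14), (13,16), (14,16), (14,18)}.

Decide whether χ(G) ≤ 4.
A valid 4-coloring: color 1: [5, 13]; color 2: [1, 4, 16]; color 3: [8, 11, 14]; color 4: [10, 18].
(χ(G) = 4 ≤ 4.)

Yes, G is 4-colorable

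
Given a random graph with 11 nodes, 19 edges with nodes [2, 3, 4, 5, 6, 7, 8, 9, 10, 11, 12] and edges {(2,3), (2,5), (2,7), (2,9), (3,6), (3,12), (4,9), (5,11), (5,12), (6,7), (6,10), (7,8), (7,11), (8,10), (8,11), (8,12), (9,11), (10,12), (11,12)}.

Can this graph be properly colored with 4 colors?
A valid 4-coloring: color 1: [7, 9, 12]; color 2: [2, 4, 6, 11]; color 3: [3, 5, 8]; color 4: [10].
(χ(G) = 4 ≤ 4.)

Yes, G is 4-colorable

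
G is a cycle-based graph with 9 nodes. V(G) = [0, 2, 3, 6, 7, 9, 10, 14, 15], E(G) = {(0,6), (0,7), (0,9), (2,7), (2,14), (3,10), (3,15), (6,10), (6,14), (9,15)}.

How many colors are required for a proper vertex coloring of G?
Clique number ω(G) = 2 (lower bound: χ ≥ ω).
Odd cycle [7, 0, 6, 14, 2] needs 3 colors (χ ≥ 3).
The coloring below uses 3 colors, so χ(G) = 3.
A valid 3-coloring: color 1: [0, 10, 14, 15]; color 2: [2, 3, 6, 9]; color 3: [7].

χ(G) = 3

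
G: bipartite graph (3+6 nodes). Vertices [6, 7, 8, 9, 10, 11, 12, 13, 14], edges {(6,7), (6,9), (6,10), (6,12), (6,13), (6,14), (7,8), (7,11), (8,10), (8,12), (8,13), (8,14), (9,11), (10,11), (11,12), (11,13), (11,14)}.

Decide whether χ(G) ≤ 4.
Yes, G is 4-colorable

A valid 4-coloring: color 1: [6, 8, 11]; color 2: [7, 9, 10, 12, 13, 14].
(χ(G) = 2 ≤ 4.)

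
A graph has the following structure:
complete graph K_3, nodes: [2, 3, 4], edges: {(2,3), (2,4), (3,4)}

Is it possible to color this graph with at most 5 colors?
A valid 5-coloring: color 1: [3]; color 2: [2]; color 3: [4].
(χ(G) = 3 ≤ 5.)

Yes, G is 5-colorable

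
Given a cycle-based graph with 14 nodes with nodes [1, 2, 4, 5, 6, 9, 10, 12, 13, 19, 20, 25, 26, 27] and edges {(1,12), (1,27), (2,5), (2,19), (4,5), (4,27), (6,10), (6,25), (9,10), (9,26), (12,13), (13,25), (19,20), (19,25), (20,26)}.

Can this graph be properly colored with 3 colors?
Yes, G is 3-colorable

A valid 3-coloring: color 1: [2, 4, 10, 12, 25, 26]; color 2: [1, 5, 6, 9, 13, 19]; color 3: [20, 27].
(χ(G) = 3 ≤ 3.)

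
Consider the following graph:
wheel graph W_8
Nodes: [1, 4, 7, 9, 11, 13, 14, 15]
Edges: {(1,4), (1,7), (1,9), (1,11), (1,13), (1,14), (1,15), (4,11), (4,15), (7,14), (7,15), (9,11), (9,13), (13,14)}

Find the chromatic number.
Clique number ω(G) = 3 (lower bound: χ ≥ ω).
Odd cycle [15, 4, 11, 9, 13, 14, 7] needs 3 colors (χ ≥ 3).
Vertex 1 is adjacent to every vertex of [4, 7, 9, 11, 13, 14, 15], which already need 3 colors among themselves, so 1 needs a new color (χ ≥ 4).
The coloring below uses 4 colors, so χ(G) = 4.
A valid 4-coloring: color 1: [1]; color 2: [11, 14, 15]; color 3: [4, 7, 9]; color 4: [13].

χ(G) = 4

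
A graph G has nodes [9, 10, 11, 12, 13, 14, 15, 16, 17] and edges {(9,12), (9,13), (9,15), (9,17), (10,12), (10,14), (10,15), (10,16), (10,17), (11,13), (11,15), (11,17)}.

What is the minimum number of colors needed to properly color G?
χ(G) = 2

Clique number ω(G) = 2 (lower bound: χ ≥ ω).
The graph is bipartite (no odd cycle), so 2 colors suffice: χ(G) = 2.
A valid 2-coloring: color 1: [9, 10, 11]; color 2: [12, 13, 14, 15, 16, 17].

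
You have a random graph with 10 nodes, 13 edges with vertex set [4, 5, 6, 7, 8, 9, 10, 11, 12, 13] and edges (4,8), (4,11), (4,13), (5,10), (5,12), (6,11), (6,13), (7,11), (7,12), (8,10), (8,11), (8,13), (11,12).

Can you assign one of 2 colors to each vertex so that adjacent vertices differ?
The clique on vertices [4, 8, 11] has size 3 > 2, so it alone needs 3 colors.

No, G is not 2-colorable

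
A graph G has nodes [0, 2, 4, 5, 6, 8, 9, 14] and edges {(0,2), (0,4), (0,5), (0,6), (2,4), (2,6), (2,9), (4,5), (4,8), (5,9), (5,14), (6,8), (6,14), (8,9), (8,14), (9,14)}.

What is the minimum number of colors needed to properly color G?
χ(G) = 3

Clique number ω(G) = 3 (lower bound: χ ≥ ω).
The clique on [0, 2, 4] has size 3, forcing χ ≥ 3, and the coloring below uses 3 colors, so χ(G) = 3.
A valid 3-coloring: color 1: [4, 6, 9]; color 2: [0, 14]; color 3: [2, 5, 8].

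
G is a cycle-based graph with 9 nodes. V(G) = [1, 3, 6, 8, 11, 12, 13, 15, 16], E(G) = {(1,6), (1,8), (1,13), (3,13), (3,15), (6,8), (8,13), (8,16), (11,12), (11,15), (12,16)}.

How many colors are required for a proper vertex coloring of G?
Clique number ω(G) = 3 (lower bound: χ ≥ ω).
The clique on [1, 8, 13] has size 3, forcing χ ≥ 3, and the coloring below uses 3 colors, so χ(G) = 3.
A valid 3-coloring: color 1: [3, 8, 12]; color 2: [1, 15, 16]; color 3: [6, 11, 13].

χ(G) = 3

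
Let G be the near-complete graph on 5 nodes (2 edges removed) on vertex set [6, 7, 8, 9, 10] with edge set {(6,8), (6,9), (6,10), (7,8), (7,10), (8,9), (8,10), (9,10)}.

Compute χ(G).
Clique number ω(G) = 4 (lower bound: χ ≥ ω).
The clique on [6, 8, 9, 10] has size 4, forcing χ ≥ 4, and the coloring below uses 4 colors, so χ(G) = 4.
A valid 4-coloring: color 1: [8]; color 2: [10]; color 3: [6, 7]; color 4: [9].

χ(G) = 4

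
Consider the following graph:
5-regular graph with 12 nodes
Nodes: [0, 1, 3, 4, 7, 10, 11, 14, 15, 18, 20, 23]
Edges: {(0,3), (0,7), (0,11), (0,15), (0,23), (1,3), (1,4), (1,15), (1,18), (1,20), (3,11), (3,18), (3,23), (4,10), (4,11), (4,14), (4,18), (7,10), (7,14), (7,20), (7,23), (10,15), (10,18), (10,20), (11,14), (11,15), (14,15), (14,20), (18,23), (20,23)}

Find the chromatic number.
χ(G) = 4

Clique number ω(G) = 3 (lower bound: χ ≥ ω).
Suppose a proper 3-coloring c exists. The clique [0, 3, 11] takes 3 distinct colors; by symmetry let c(0) = 1, c(3) = 2, c(11) = 3.
- Vertex 15: neighbors [0, 11] already have colors [1, 3] ⇒ c(15) = 2.
- Vertex 14: neighbors [15, 11] already have colors [2, 3] ⇒ c(14) = 1.
- Vertex 4: neighbors [14, 11] already have colors [1, 3] ⇒ c(4) = 2.
- Vertex 23: neighbors [0, 3] already have colors [1, 2] ⇒ c(23) = 3.
- Vertex 20: neighbors [14, 23] already have colors [1, 3] ⇒ c(20) = 2.
- Vertex 7: neighbors [0, 20, 23] already have colors [1, 2, 3] — all 3 colors blocked. Contradiction.
The forced assignments end in a contradiction, so G has no proper 3-coloring (χ ≥ 4).
The coloring below uses 4 colors, so χ(G) = 4.
A valid 4-coloring: color 1: [1, 10, 11, 23]; color 2: [3, 4, 15, 20]; color 3: [0, 14, 18]; color 4: [7].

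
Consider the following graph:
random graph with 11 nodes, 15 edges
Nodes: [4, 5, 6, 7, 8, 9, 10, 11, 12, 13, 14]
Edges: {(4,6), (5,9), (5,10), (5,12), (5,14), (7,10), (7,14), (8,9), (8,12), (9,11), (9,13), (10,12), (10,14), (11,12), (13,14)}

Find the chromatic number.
χ(G) = 3

Clique number ω(G) = 3 (lower bound: χ ≥ ω).
The clique on [5, 10, 12] has size 3, forcing χ ≥ 3, and the coloring below uses 3 colors, so χ(G) = 3.
A valid 3-coloring: color 1: [4, 5, 7, 8, 11, 13]; color 2: [6, 9, 12, 14]; color 3: [10].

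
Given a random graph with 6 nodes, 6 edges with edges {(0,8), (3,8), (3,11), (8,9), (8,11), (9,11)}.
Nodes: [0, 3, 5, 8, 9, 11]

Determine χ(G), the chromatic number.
χ(G) = 3

Clique number ω(G) = 3 (lower bound: χ ≥ ω).
The clique on [8, 9, 11] has size 3, forcing χ ≥ 3, and the coloring below uses 3 colors, so χ(G) = 3.
A valid 3-coloring: color 1: [5, 8]; color 2: [0, 11]; color 3: [3, 9].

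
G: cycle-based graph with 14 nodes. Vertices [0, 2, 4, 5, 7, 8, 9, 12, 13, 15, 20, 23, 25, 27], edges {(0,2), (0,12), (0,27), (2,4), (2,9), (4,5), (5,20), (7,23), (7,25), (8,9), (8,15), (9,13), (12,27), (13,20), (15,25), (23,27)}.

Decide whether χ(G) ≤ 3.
A valid 3-coloring: color 1: [0, 4, 7, 9, 15, 20]; color 2: [2, 5, 8, 13, 25, 27]; color 3: [12, 23].
(χ(G) = 3 ≤ 3.)

Yes, G is 3-colorable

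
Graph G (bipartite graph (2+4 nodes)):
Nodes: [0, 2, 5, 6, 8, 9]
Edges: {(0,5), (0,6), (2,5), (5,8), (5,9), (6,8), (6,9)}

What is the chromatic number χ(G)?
χ(G) = 2

Clique number ω(G) = 2 (lower bound: χ ≥ ω).
The graph is bipartite (no odd cycle), so 2 colors suffice: χ(G) = 2.
A valid 2-coloring: color 1: [5, 6]; color 2: [0, 2, 8, 9].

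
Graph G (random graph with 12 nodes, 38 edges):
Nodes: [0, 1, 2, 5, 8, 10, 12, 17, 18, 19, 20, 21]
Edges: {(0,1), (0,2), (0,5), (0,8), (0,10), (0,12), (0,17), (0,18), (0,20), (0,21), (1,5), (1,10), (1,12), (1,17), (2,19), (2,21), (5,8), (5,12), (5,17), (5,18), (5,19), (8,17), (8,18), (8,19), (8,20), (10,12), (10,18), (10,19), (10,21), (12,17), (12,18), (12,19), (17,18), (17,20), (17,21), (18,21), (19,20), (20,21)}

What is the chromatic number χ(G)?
χ(G) = 5

Clique number ω(G) = 5 (lower bound: χ ≥ ω).
The clique on [0, 1, 5, 12, 17] has size 5, forcing χ ≥ 5, and the coloring below uses 5 colors, so χ(G) = 5.
A valid 5-coloring: color 1: [0, 19]; color 2: [2, 10, 17]; color 3: [8, 12, 21]; color 4: [1, 18, 20]; color 5: [5].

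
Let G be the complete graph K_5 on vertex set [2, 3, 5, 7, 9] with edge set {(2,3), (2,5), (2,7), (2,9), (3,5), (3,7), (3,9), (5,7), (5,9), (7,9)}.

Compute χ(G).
χ(G) = 5

Clique number ω(G) = 5 (lower bound: χ ≥ ω).
The clique on [2, 3, 5, 7, 9] has size 5, forcing χ ≥ 5, and the coloring below uses 5 colors, so χ(G) = 5.
A valid 5-coloring: color 1: [2]; color 2: [3]; color 3: [9]; color 4: [5]; color 5: [7].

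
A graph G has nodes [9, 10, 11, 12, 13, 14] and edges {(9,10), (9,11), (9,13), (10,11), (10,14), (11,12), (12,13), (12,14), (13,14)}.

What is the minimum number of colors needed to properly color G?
Clique number ω(G) = 3 (lower bound: χ ≥ ω).
The clique on [9, 10, 11] has size 3, forcing χ ≥ 3, and the coloring below uses 3 colors, so χ(G) = 3.
A valid 3-coloring: color 1: [10, 13]; color 2: [9, 12]; color 3: [11, 14].

χ(G) = 3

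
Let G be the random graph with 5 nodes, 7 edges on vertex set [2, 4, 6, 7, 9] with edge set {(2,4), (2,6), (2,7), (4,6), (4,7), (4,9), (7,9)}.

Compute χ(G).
Clique number ω(G) = 3 (lower bound: χ ≥ ω).
The clique on [4, 7, 9] has size 3, forcing χ ≥ 3, and the coloring below uses 3 colors, so χ(G) = 3.
A valid 3-coloring: color 1: [4]; color 2: [2, 9]; color 3: [6, 7].

χ(G) = 3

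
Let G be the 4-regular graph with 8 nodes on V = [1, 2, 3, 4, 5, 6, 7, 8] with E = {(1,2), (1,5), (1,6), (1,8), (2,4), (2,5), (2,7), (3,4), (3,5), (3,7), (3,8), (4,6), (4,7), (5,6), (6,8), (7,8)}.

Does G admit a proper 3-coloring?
A valid 3-coloring: color 1: [2, 3, 6]; color 2: [4, 5, 8]; color 3: [1, 7].
(χ(G) = 3 ≤ 3.)

Yes, G is 3-colorable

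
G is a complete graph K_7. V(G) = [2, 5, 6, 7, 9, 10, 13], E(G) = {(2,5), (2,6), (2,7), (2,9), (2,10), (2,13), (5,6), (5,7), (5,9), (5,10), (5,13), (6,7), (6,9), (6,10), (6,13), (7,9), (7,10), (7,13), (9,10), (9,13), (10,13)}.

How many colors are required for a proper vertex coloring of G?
Clique number ω(G) = 7 (lower bound: χ ≥ ω).
The clique on [2, 5, 6, 7, 9, 10, 13] has size 7, forcing χ ≥ 7, and the coloring below uses 7 colors, so χ(G) = 7.
A valid 7-coloring: color 1: [5]; color 2: [10]; color 3: [9]; color 4: [2]; color 5: [13]; color 6: [6]; color 7: [7].

χ(G) = 7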